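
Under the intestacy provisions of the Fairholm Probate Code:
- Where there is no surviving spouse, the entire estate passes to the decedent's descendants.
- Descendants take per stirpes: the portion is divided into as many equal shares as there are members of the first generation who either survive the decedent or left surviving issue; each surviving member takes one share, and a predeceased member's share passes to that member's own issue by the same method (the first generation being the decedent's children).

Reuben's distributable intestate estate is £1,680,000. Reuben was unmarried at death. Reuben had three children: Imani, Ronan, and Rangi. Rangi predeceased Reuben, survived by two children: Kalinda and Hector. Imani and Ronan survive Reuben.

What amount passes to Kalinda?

Kalinda receives £280,000.

The entire £1,680,000 passes to the descendants.
That amount (£1,680,000) is divided into 3 shares of £560,000: Imani and Ronan each take £560,000; Rangi's £560,000 share passes to Rangi's issue.
Rangi's share (£560,000) is divided into 2 shares of £280,000: Kalinda and Hector each take £280,000.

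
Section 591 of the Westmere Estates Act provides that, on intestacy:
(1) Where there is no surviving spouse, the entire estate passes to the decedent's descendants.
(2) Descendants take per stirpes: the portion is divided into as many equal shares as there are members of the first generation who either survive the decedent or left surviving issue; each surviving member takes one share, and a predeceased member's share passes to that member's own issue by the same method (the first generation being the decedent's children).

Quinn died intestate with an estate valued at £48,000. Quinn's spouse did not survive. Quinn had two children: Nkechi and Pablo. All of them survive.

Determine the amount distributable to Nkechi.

Nkechi receives £24,000.

The entire £48,000 passes to the descendants.
That amount (£48,000) is divided into 2 shares of £24,000: Nkechi and Pablo each take £24,000.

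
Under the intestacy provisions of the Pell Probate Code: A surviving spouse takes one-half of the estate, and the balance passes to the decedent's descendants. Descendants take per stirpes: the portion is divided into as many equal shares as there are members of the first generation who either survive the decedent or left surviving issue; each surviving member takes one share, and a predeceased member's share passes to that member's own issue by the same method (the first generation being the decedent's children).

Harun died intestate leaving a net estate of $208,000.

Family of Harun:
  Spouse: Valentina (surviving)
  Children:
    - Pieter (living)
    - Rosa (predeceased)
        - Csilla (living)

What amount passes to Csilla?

Valentina takes one-half of $208,000 = $104,000. The remaining $104,000 passes to the descendants.
The descendants' portion ($104,000) is divided into 2 shares of $52,000: Pieter takes $52,000; Rosa's $52,000 share passes to Rosa's issue.
Rosa's share ($52,000) passes entirely to Csilla.

Csilla receives $52,000.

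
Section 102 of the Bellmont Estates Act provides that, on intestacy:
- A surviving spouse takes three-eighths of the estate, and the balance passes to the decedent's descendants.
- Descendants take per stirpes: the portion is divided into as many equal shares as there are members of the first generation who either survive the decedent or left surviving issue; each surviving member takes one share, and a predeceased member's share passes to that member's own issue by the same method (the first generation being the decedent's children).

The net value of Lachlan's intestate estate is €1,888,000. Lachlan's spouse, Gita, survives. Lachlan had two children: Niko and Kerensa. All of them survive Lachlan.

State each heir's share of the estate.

Gita takes three-eighths of €1,888,000 = €708,000. The remaining €1,180,000 passes to the descendants.
The descendants' portion (€1,180,000) is divided into 2 shares of €590,000: Niko and Kerensa each take €590,000.

Gita: €708,000; Niko: €590,000; Kerensa: €590,000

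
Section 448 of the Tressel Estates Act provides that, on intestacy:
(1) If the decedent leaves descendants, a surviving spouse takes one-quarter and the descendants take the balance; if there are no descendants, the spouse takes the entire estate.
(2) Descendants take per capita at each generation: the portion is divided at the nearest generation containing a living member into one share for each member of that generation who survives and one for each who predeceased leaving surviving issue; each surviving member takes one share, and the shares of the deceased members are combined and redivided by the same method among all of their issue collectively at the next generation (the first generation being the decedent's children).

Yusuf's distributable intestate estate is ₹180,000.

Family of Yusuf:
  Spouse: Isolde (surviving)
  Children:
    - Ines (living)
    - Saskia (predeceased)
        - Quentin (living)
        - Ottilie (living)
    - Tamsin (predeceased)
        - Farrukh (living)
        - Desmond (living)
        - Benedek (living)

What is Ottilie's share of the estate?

Ottilie receives ₹18,000.

Isolde takes one-quarter of ₹180,000 = ₹45,000. The remaining ₹135,000 passes to the descendants.
The descendants' portion (₹135,000) is divided at the children's generation into 3 shares of ₹45,000. Ines takes ₹45,000. The 2 shares of the deceased (Saskia and Tamsin) are combined into a pool of ₹90,000.
That pool (₹90,000) is divided at the grandchildren's generation equally among Quentin, Ottilie, Farrukh, Desmond, and Benedek: ₹18,000 each.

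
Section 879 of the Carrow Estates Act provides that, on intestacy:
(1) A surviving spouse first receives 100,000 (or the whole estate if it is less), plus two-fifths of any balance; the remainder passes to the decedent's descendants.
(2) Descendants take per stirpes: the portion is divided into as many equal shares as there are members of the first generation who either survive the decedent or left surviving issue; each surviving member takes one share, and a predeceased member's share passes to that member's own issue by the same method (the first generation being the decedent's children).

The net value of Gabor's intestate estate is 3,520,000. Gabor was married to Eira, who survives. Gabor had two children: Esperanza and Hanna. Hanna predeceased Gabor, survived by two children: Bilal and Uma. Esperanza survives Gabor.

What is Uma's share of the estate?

Uma receives 513,000.

Eira first takes 100,000, leaving a balance of 3,420,000. Eira then takes two-fifths of the balance (1,368,000), for a total of 1,468,000. The remaining 2,052,000 passes to the descendants.
The descendants' portion (2,052,000) is divided into 2 shares of 1,026,000: Esperanza takes 1,026,000; Hanna's 1,026,000 share passes to Hanna's issue.
Hanna's share (1,026,000) is divided into 2 shares of 513,000: Bilal and Uma each take 513,000.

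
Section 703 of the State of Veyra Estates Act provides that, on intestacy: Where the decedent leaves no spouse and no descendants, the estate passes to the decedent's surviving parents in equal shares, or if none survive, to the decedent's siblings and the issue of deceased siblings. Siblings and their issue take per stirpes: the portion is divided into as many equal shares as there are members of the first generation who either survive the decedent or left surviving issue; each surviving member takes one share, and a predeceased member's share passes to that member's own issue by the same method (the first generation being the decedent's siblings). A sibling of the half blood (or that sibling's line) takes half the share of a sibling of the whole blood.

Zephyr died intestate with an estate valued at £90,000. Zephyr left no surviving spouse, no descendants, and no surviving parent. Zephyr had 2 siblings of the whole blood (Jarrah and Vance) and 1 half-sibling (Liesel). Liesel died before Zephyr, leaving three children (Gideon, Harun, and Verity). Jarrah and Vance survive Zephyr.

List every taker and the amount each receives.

Jarrah: £36,000; Gideon: £6,000; Harun: £6,000; Verity: £6,000; Vance: £36,000

The entire £90,000 passes to the siblings and their issue.
Counting each half-blood sibling's line as half a unit, there are 5/2 units in £90,000, so one unit is £36,000. Whole-blood lines (Jarrah and Vance) take £36,000 each; half-blood lines (Liesel) take £18,000 each.
Liesel's share (£18,000) is divided into 3 shares of £6,000: Gideon, Harun, and Verity each take £6,000.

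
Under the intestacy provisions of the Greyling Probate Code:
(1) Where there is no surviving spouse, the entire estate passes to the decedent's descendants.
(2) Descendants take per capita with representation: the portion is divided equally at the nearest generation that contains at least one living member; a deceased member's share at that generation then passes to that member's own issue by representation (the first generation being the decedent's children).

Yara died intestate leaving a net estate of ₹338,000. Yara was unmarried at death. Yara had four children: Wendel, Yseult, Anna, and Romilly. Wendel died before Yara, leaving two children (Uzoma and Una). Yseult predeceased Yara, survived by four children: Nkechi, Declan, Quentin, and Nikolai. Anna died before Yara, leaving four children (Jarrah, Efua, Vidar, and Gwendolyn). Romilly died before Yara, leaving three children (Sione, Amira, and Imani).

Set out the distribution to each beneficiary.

Uzoma: ₹26,000; Una: ₹26,000; Nkechi: ₹26,000; Declan: ₹26,000; Quentin: ₹26,000; Nikolai: ₹26,000; Jarrah: ₹26,000; Efua: ₹26,000; Vidar: ₹26,000; Gwendolyn: ₹26,000; Sione: ₹26,000; Amira: ₹26,000; Imani: ₹26,000

The entire ₹338,000 passes to the descendants.
No child survives, so the initial division is made at the grandchildren's generation.
That amount (₹338,000) is divided into 13 shares of ₹26,000: Uzoma, Una, Nkechi, Declan, Quentin, Nikolai, Jarrah, Efua, Vidar, Gwendolyn, Sione, Amira, and Imani each take ₹26,000.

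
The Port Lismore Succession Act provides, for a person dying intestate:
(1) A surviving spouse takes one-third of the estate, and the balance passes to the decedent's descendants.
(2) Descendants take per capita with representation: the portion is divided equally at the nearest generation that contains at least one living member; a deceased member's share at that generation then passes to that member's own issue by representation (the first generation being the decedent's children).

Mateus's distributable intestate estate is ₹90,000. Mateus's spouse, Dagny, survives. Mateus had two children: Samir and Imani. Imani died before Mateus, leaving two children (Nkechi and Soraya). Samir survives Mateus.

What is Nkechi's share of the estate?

Nkechi receives ₹15,000.

Dagny takes one-third of ₹90,000 = ₹30,000. The remaining ₹60,000 passes to the descendants.
The descendants' portion (₹60,000) is divided into 2 shares of ₹30,000: Samir takes ₹30,000; Imani's ₹30,000 share passes to Imani's issue.
Imani's share (₹30,000) is divided into 2 shares of ₹15,000: Nkechi and Soraya each take ₹15,000.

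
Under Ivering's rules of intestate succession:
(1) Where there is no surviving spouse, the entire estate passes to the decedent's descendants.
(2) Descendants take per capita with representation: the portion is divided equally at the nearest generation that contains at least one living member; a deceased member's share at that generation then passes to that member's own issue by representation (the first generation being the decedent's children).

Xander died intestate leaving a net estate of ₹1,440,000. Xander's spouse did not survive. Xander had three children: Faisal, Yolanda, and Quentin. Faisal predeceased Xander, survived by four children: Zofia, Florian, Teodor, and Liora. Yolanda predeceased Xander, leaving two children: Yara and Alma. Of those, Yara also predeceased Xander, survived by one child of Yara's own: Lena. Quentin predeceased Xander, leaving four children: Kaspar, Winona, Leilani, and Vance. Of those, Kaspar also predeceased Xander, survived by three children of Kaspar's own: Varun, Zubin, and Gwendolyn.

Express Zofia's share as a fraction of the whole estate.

Zofia receives 1/10 of the estate.

The entire ₹1,440,000 passes to the descendants.
No child survives, so the initial division is made at the grandchildren's generation.
That amount (₹1,440,000) is divided into 10 shares of ₹144,000: Zofia, Florian, Teodor, Liora, Alma, Winona, Leilani, and Vance each take ₹144,000; Yara's ₹144,000 share passes to Yara's issue; Kaspar's ₹144,000 share passes to Kaspar's issue.
Yara's share (₹144,000) passes entirely to Lena.
Kaspar's share (₹144,000) is divided into 3 shares of ₹48,000: Varun, Zubin, and Gwendolyn each take ₹48,000.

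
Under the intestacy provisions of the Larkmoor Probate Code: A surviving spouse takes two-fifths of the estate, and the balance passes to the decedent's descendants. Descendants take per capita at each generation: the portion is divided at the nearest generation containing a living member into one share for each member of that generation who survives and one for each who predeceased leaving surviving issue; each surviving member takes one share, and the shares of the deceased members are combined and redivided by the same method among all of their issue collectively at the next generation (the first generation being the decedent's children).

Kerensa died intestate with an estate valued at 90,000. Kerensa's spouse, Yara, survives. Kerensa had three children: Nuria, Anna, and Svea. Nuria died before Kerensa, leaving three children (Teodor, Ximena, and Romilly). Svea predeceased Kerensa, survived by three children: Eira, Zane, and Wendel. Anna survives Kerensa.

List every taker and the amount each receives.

Yara: 36,000; Teodor: 6,000; Ximena: 6,000; Romilly: 6,000; Anna: 18,000; Eira: 6,000; Zane: 6,000; Wendel: 6,000

Yara takes two-fifths of 90,000 = 36,000. The remaining 54,000 passes to the descendants.
The descendants' portion (54,000) is divided at the children's generation into 3 shares of 18,000. Anna takes 18,000. The 2 shares of the deceased (Nuria and Svea) are combined into a pool of 36,000.
That pool (36,000) is divided at the grandchildren's generation equally among Teodor, Ximena, Romilly, Eira, Zane, and Wendel: 6,000 each.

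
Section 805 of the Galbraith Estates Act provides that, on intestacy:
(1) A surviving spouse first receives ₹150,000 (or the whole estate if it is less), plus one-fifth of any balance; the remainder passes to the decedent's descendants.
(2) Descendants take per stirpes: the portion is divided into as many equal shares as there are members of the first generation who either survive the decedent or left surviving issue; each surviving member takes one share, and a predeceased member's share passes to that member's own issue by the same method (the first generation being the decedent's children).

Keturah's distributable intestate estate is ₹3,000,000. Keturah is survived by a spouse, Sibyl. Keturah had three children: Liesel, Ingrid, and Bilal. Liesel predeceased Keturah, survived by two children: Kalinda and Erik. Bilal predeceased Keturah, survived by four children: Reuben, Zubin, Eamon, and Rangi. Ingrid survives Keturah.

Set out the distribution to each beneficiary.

Sibyl first takes ₹150,000, leaving a balance of ₹2,850,000. Sibyl then takes one-fifth of the balance (₹570,000), for a total of ₹720,000. The remaining ₹2,280,000 passes to the descendants.
The descendants' portion (₹2,280,000) is divided into 3 shares of ₹760,000: Ingrid takes ₹760,000; Liesel's ₹760,000 share passes to Liesel's issue; Bilal's ₹760,000 share passes to Bilal's issue.
Liesel's share (₹760,000) is divided into 2 shares of ₹380,000: Kalinda and Erik each take ₹380,000.
Bilal's share (₹760,000) is divided into 4 shares of ₹190,000: Reuben, Zubin, Eamon, and Rangi each take ₹190,000.

Sibyl: ₹720,000; Kalinda: ₹380,000; Erik: ₹380,000; Ingrid: ₹760,000; Reuben: ₹190,000; Zubin: ₹190,000; Eamon: ₹190,000; Rangi: ₹190,000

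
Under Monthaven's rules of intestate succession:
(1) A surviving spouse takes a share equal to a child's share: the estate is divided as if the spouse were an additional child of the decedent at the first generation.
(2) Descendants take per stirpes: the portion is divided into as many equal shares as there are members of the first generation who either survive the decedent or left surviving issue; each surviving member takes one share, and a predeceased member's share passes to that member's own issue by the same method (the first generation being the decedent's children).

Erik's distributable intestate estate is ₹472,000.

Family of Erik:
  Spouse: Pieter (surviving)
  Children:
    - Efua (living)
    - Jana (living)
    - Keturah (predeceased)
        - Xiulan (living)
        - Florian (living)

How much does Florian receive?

The spouse counts as an additional share at the children's level, so there are 4 primary shares of ₹118,000. Pieter takes one such share (₹118,000).
The children's combined portion (₹354,000) is divided into 3 shares of ₹118,000: Efua and Jana each take ₹118,000; Keturah's ₹118,000 share passes to Keturah's issue.
Keturah's share (₹118,000) is divided into 2 shares of ₹59,000: Xiulan and Florian each take ₹59,000.

Florian receives ₹59,000.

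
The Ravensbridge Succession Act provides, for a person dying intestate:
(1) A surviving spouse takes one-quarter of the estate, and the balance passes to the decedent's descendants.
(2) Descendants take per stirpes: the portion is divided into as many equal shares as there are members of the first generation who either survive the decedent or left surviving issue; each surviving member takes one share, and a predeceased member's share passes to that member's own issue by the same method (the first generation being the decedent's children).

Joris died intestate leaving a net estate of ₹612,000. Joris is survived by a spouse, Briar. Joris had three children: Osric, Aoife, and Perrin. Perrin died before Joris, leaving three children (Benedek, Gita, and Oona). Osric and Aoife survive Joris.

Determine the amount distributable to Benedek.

Briar takes one-quarter of ₹612,000 = ₹153,000. The remaining ₹459,000 passes to the descendants.
The descendants' portion (₹459,000) is divided into 3 shares of ₹153,000: Osric and Aoife each take ₹153,000; Perrin's ₹153,000 share passes to Perrin's issue.
Perrin's share (₹153,000) is divided into 3 shares of ₹51,000: Benedek, Gita, and Oona each take ₹51,000.

Benedek receives ₹51,000.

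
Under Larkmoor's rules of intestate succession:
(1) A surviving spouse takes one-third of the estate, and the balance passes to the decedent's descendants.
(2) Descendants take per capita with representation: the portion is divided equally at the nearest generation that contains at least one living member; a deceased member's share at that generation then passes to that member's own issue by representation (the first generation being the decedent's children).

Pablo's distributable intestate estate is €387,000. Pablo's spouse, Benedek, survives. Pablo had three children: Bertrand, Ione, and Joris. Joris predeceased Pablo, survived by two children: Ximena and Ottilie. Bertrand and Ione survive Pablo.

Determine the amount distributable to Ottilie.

Ottilie receives €43,000.

Benedek takes one-third of €387,000 = €129,000. The remaining €258,000 passes to the descendants.
The descendants' portion (€258,000) is divided into 3 shares of €86,000: Bertrand and Ione each take €86,000; Joris's €86,000 share passes to Joris's issue.
Joris's share (€86,000) is divided into 2 shares of €43,000: Ximena and Ottilie each take €43,000.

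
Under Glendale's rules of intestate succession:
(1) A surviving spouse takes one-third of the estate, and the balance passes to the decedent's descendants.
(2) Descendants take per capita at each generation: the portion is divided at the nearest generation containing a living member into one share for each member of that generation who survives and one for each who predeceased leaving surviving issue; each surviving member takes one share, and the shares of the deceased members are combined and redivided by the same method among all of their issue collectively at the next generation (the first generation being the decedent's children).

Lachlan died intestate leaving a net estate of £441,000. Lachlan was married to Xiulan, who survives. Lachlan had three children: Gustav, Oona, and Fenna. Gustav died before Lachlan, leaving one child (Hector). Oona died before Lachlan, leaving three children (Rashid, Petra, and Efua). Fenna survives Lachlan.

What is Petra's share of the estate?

Petra receives £49,000.

Xiulan takes one-third of £441,000 = £147,000. The remaining £294,000 passes to the descendants.
The descendants' portion (£294,000) is divided at the children's generation into 3 shares of £98,000. Fenna takes £98,000. The 2 shares of the deceased (Gustav and Oona) are combined into a pool of £196,000.
That pool (£196,000) is divided at the grandchildren's generation equally among Hector, Rashid, Petra, and Efua: £49,000 each.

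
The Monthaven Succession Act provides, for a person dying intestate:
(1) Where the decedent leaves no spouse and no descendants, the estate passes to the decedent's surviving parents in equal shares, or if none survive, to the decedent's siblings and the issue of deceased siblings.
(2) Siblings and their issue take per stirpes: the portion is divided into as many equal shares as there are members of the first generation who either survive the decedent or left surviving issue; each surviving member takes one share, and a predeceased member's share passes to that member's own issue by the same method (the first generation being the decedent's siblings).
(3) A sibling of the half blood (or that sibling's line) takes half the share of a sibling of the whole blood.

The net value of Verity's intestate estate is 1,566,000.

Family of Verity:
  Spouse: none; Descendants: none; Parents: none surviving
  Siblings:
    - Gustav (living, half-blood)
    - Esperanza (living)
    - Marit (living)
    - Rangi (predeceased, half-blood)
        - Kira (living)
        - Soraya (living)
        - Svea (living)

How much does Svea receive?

Svea receives 87,000.

The entire 1,566,000 passes to the siblings and their issue.
Counting each half-blood sibling's line as half a unit, there are 3 units in 1,566,000, so one unit is 522,000. Whole-blood lines (Esperanza and Marit) take 522,000 each; half-blood lines (Gustav and Rangi) take 261,000 each.
Rangi's share (261,000) is divided into 3 shares of 87,000: Kira, Soraya, and Svea each take 87,000.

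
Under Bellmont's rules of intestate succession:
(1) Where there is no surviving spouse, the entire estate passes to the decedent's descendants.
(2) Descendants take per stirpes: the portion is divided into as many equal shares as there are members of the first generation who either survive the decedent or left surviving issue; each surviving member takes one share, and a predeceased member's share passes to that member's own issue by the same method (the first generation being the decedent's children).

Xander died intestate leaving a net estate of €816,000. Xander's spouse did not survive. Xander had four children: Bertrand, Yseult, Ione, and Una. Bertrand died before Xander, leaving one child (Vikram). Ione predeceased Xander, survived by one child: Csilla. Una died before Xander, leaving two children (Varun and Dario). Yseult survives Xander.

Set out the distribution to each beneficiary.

The entire €816,000 passes to the descendants.
That amount (€816,000) is divided into 4 shares of €204,000: Yseult takes €204,000; Bertrand's €204,000 share passes to Bertrand's issue; Ione's €204,000 share passes to Ione's issue; Una's €204,000 share passes to Una's issue.
Bertrand's share (€204,000) passes entirely to Vikram.
Ione's share (€204,000) passes entirely to Csilla.
Una's share (€204,000) is divided into 2 shares of €102,000: Varun and Dario each take €102,000.

Vikram: €204,000; Yseult: €204,000; Csilla: €204,000; Varun: €102,000; Dario: €102,000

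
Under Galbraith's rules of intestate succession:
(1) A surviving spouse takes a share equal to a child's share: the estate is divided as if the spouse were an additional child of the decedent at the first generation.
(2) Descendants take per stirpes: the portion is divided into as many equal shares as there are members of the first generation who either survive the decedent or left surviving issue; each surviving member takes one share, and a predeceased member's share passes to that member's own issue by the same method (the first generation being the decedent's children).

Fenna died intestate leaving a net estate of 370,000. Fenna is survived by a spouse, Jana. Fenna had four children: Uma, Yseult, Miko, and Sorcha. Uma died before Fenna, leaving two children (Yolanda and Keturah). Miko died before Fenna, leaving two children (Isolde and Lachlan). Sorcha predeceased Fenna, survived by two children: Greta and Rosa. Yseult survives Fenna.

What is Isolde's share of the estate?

The spouse counts as an additional share at the children's level, so there are 5 primary shares of 74,000. Jana takes one such share (74,000).
The children's combined portion (296,000) is divided into 4 shares of 74,000: Yseult takes 74,000; Uma's 74,000 share passes to Uma's issue; Miko's 74,000 share passes to Miko's issue; Sorcha's 74,000 share passes to Sorcha's issue.
Uma's share (74,000) is divided into 2 shares of 37,000: Yolanda and Keturah each take 37,000.
Miko's share (74,000) is divided into 2 shares of 37,000: Isolde and Lachlan each take 37,000.
Sorcha's share (74,000) is divided into 2 shares of 37,000: Greta and Rosa each take 37,000.

Isolde receives 37,000.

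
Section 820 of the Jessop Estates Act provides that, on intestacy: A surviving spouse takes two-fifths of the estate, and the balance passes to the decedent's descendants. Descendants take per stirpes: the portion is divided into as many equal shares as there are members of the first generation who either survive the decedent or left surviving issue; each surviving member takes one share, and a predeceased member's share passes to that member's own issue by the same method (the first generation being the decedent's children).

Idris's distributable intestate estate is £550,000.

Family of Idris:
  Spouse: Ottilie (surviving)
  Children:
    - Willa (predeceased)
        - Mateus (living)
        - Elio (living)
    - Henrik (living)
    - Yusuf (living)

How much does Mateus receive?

Mateus receives £55,000.

Ottilie takes two-fifths of £550,000 = £220,000. The remaining £330,000 passes to the descendants.
The descendants' portion (£330,000) is divided into 3 shares of £110,000: Henrik and Yusuf each take £110,000; Willa's £110,000 share passes to Willa's issue.
Willa's share (£110,000) is divided into 2 shares of £55,000: Mateus and Elio each take £55,000.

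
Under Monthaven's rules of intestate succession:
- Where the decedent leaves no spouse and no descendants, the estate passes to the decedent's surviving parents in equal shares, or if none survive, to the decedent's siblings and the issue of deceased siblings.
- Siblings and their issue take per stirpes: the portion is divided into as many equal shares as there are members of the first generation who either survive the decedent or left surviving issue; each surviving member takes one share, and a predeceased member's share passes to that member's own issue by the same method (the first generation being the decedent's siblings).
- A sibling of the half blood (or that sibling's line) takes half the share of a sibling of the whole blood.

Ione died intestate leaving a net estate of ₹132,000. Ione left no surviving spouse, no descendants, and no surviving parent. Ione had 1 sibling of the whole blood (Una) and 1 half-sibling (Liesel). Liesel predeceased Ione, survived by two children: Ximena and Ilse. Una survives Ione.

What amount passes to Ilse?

Ilse receives ₹22,000.

The entire ₹132,000 passes to the siblings and their issue.
Counting each half-blood sibling's line as half a unit, there are 3/2 units in ₹132,000, so one unit is ₹88,000. Whole-blood lines (Una) take ₹88,000 each; half-blood lines (Liesel) take ₹44,000 each.
Liesel's share (₹44,000) is divided into 2 shares of ₹22,000: Ximena and Ilse each take ₹22,000.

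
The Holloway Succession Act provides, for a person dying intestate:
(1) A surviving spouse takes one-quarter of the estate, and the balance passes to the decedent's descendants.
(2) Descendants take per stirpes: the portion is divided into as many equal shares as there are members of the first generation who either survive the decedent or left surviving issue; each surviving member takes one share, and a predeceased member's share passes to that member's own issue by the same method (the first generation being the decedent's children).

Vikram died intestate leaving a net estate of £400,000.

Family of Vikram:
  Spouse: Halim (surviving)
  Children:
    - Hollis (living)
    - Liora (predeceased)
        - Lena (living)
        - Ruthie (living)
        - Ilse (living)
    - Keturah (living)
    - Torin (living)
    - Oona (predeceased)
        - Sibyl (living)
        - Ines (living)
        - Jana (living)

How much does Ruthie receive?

Halim takes one-quarter of £400,000 = £100,000. The remaining £300,000 passes to the descendants.
The descendants' portion (£300,000) is divided into 5 shares of £60,000: Hollis, Keturah, and Torin each take £60,000; Liora's £60,000 share passes to Liora's issue; Oona's £60,000 share passes to Oona's issue.
Liora's share (£60,000) is divided into 3 shares of £20,000: Lena, Ruthie, and Ilse each take £20,000.
Oona's share (£60,000) is divided into 3 shares of £20,000: Sibyl, Ines, and Jana each take £20,000.

Ruthie receives £20,000.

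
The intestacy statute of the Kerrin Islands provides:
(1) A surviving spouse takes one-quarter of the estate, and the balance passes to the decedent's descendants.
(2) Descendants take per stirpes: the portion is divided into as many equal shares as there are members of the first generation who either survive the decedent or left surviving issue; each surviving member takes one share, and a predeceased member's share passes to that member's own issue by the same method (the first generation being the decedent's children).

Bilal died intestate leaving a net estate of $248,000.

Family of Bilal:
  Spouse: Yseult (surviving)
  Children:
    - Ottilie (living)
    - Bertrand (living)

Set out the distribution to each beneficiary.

Yseult: $62,000; Ottilie: $93,000; Bertrand: $93,000

Yseult takes one-quarter of $248,000 = $62,000. The remaining $186,000 passes to the descendants.
The descendants' portion ($186,000) is divided into 2 shares of $93,000: Ottilie and Bertrand each take $93,000.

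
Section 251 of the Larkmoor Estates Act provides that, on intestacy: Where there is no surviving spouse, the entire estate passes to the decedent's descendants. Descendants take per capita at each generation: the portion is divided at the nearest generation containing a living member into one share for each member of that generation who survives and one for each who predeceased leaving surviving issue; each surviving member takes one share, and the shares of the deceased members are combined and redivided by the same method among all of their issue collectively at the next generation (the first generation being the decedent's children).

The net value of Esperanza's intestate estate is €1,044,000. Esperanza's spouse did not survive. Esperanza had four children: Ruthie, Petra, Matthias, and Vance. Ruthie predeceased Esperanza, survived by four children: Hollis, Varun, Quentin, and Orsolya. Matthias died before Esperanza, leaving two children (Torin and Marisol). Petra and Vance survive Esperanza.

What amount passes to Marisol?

The entire €1,044,000 passes to the descendants.
That amount (€1,044,000) is divided at the children's generation into 4 shares of €261,000. Petra and Vance each take €261,000. The 2 shares of the deceased (Ruthie and Matthias) are combined into a pool of €522,000.
That pool (€522,000) is divided at the grandchildren's generation equally among Hollis, Varun, Quentin, Orsolya, Torin, and Marisol: €87,000 each.

Marisol receives €87,000.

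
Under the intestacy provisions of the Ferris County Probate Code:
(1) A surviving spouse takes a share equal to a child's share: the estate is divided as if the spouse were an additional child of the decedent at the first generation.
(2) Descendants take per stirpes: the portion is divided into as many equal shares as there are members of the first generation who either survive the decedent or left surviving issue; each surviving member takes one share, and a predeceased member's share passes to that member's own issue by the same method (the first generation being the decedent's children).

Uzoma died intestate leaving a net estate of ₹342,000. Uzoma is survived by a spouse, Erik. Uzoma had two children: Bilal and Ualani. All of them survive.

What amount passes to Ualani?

Ualani receives ₹114,000.

The spouse counts as an additional share at the children's level, so there are 3 primary shares of ₹114,000. Erik takes one such share (₹114,000).
The children's combined portion (₹228,000) is divided into 2 shares of ₹114,000: Bilal and Ualani each take ₹114,000.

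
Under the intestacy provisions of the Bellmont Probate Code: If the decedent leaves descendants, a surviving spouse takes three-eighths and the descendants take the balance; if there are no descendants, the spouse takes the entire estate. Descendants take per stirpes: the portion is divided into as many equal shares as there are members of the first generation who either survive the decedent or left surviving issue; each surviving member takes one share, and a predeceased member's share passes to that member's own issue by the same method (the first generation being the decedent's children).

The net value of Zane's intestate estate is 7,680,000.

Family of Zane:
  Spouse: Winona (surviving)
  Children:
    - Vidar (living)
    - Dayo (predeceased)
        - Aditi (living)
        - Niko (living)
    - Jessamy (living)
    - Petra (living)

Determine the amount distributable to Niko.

Niko receives 600,000.

Winona takes three-eighths of 7,680,000 = 2,880,000. The remaining 4,800,000 passes to the descendants.
The descendants' portion (4,800,000) is divided into 4 shares of 1,200,000: Vidar, Jessamy, and Petra each take 1,200,000; Dayo's 1,200,000 share passes to Dayo's issue.
Dayo's share (1,200,000) is divided into 2 shares of 600,000: Aditi and Niko each take 600,000.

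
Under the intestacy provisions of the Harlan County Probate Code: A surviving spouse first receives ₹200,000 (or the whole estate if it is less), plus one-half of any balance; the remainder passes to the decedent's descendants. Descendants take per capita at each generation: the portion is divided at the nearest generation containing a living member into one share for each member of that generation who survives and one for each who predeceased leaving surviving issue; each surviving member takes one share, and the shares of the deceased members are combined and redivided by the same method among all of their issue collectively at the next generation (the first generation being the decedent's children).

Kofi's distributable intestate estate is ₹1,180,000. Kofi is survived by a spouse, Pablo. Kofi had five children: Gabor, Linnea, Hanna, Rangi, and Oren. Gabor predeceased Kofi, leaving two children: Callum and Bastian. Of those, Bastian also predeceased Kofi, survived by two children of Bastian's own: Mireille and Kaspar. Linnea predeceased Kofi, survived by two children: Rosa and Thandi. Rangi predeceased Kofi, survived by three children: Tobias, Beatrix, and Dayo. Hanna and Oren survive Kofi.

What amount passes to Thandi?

Thandi receives ₹42,000.

Pablo first takes ₹200,000, leaving a balance of ₹980,000. Pablo then takes one-half of the balance (₹490,000), for a total of ₹690,000. The remaining ₹490,000 passes to the descendants.
The descendants' portion (₹490,000) is divided at the children's generation into 5 shares of ₹98,000. Hanna and Oren each take ₹98,000. The 3 shares of the deceased (Gabor, Linnea, and Rangi) are combined into a pool of ₹294,000.
That pool (₹294,000) is divided at the grandchildren's generation into 7 shares of ₹42,000. Callum, Rosa, Thandi, Tobias, Beatrix, and Dayo each take ₹42,000. The remaining share for the deceased Bastian (₹42,000) is carried to the next generation.
That pool (₹42,000) is divided at the great-grandchildren's generation equally among Mireille and Kaspar: ₹21,000 each.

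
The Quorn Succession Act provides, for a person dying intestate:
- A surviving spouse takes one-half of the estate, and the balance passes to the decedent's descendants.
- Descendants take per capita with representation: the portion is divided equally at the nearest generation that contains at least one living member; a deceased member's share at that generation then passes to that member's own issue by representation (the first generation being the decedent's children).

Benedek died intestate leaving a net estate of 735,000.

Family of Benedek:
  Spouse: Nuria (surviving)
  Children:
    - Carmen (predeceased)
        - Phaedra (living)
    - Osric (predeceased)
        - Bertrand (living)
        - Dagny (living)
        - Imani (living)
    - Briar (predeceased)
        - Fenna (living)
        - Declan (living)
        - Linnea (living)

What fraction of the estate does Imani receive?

Nuria takes one-half of 735,000 = 367,500. The remaining 367,500 passes to the descendants.
No child survives, so the initial division is made at the grandchildren's generation.
The descendants' portion (367,500) is divided into 7 shares of 52,500: Phaedra, Bertrand, Dagny, Imani, Fenna, Declan, and Linnea each take 52,500.

Imani receives 1/14 of the estate.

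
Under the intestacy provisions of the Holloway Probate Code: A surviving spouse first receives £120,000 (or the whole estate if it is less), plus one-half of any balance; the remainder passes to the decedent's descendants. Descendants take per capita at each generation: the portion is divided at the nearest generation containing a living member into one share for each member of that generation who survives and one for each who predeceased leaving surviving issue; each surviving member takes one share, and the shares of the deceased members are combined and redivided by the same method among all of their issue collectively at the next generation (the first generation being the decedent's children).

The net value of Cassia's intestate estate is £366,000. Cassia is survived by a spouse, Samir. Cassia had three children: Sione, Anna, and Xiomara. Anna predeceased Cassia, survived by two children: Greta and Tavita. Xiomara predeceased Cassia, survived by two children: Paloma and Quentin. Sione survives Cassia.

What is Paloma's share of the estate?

Samir first takes £120,000, leaving a balance of £246,000. Samir then takes one-half of the balance (£123,000), for a total of £243,000. The remaining £123,000 passes to the descendants.
The descendants' portion (£123,000) is divided at the children's generation into 3 shares of £41,000. Sione takes £41,000. The 2 shares of the deceased (Anna and Xiomara) are combined into a pool of £82,000.
That pool (£82,000) is divided at the grandchildren's generation equally among Greta, Tavita, Paloma, and Quentin: £20,500 each.

Paloma receives £20,500.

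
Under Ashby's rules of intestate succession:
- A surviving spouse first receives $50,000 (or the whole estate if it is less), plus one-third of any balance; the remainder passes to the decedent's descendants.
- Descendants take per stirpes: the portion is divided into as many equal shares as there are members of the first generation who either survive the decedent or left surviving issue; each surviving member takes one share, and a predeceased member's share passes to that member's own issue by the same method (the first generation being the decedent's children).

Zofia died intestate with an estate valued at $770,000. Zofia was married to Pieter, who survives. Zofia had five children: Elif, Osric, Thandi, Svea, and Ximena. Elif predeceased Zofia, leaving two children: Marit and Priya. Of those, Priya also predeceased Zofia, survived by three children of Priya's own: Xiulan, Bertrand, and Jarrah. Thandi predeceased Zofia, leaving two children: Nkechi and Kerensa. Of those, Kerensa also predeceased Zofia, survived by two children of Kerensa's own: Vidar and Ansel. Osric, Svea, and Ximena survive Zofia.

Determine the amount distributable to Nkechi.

Pieter first takes $50,000, leaving a balance of $720,000. Pieter then takes one-third of the balance ($240,000), for a total of $290,000. The remaining $480,000 passes to the descendants.
The descendants' portion ($480,000) is divided into 5 shares of $96,000: Osric, Svea, and Ximena each take $96,000; Elif's $96,000 share passes to Elif's issue; Thandi's $96,000 share passes to Thandi's issue.
Elif's share ($96,000) is divided into 2 shares of $48,000: Marit takes $48,000; Priya's $48,000 share passes to Priya's issue.
Priya's share ($48,000) is divided into 3 shares of $16,000: Xiulan, Bertrand, and Jarrah each take $16,000.
Thandi's share ($96,000) is divided into 2 shares of $48,000: Nkechi takes $48,000; Kerensa's $48,000 share passes to Kerensa's issue.
Kerensa's share ($48,000) is divided into 2 shares of $24,000: Vidar and Ansel each take $24,000.

Nkechi receives $48,000.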